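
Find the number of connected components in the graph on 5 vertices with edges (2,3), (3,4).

Step 1: Build adjacency list from edges:
  1: (none)
  2: 3
  3: 2, 4
  4: 3
  5: (none)

Step 2: Run BFS/DFS from vertex 1:
  Visited: {1}
  Reached 1 of 5 vertices

Step 3: Only 1 of 5 vertices reached. Graph is disconnected.
Connected components: {1}, {2, 3, 4}, {5}
Number of connected components: 3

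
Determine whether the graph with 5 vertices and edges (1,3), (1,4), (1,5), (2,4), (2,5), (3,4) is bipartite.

Step 1: Attempt 2-coloring using BFS:
  Start at vertex 1, assign color 0
  Color vertex 3 with color 1 (neighbor of 1)
  Color vertex 4 with color 1 (neighbor of 1)
  Color vertex 5 with color 1 (neighbor of 1)

Step 2: Conflict found! Vertices 3 and 4 are adjacent but have the same color.
This means the graph contains an odd cycle.

The graph is NOT bipartite.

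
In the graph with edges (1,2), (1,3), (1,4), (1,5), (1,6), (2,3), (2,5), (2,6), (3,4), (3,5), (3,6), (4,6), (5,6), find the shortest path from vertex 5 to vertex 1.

Step 1: Build adjacency list:
  1: 2, 3, 4, 5, 6
  2: 1, 3, 5, 6
  3: 1, 2, 4, 5, 6
  4: 1, 3, 6
  5: 1, 2, 3, 6
  6: 1, 2, 3, 4, 5

Step 2: BFS from vertex 5 to find shortest path to 1:
  vertex 1 reached at distance 1

Step 3: Shortest path: 5 -> 1
Path length: 1 edge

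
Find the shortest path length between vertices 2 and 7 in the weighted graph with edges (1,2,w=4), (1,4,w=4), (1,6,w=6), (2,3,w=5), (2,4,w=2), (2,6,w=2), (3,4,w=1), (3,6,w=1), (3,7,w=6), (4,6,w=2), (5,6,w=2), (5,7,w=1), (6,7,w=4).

Step 1: Build adjacency list with weights:
  1: 2(w=4), 4(w=4), 6(w=6)
  2: 1(w=4), 3(w=5), 4(w=2), 6(w=2)
  3: 2(w=5), 4(w=1), 6(w=1), 7(w=6)
  4: 1(w=4), 2(w=2), 3(w=1), 6(w=2)
  5: 6(w=2), 7(w=1)
  6: 1(w=6), 2(w=2), 3(w=1), 4(w=2), 5(w=2), 7(w=4)
  7: 3(w=6), 5(w=1), 6(w=4)

Step 2: Apply Dijkstra's algorithm from vertex 2:
  Visit vertex 2 (distance=0)
    Update dist[1] = 4
    Update dist[3] = 5
    Update dist[4] = 2
    Update dist[6] = 2
  Visit vertex 4 (distance=2)
    Update dist[3] = 3
  Visit vertex 6 (distance=2)
    Update dist[5] = 4
    Update dist[7] = 6
  Visit vertex 3 (distance=3)
  Visit vertex 1 (distance=4)
  Visit vertex 5 (distance=4)
    Update dist[7] = 5
  Visit vertex 7 (distance=5)

Step 3: Shortest path: 2 -> 6 -> 5 -> 7
Total weight: 2 + 2 + 1 = 5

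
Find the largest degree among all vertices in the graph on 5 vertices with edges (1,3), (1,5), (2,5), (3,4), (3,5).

Step 1: Count edges incident to each vertex:
  deg(1) = 2 (neighbors: 3, 5)
  deg(2) = 1 (neighbors: 5)
  deg(3) = 3 (neighbors: 1, 4, 5)
  deg(4) = 1 (neighbors: 3)
  deg(5) = 3 (neighbors: 1, 2, 3)

Step 2: Find maximum:
  max(2, 1, 3, 1, 3) = 3 (vertex 3)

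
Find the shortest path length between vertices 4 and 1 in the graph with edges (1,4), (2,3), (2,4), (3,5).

Step 1: Build adjacency list:
  1: 4
  2: 3, 4
  3: 2, 5
  4: 1, 2
  5: 3

Step 2: BFS from vertex 4 to find shortest path to 1:
  vertex 1 reached at distance 1

Step 3: Shortest path: 4 -> 1
Path length: 1 edge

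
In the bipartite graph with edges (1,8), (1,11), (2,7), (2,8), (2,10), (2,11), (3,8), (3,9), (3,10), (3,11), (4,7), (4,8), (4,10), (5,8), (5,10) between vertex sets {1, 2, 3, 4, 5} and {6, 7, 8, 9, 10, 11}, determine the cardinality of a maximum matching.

Step 1: List the neighbors of each left vertex:
  1: 8, 11
  2: 7, 8, 10, 11
  3: 8, 9, 10, 11
  4: 7, 8, 10
  5: 8, 10

Step 2: Greedily match left vertices, then look for augmenting paths:
  Match 1 -- 11
  Match 2 -- 7
  Match 3 -- 9
  Match 4 -- 10
  Match 5 -- 8
  No augmenting path remains.

Step 3: Verify this is maximum:
  Matching size 5 = min(|L|, |R|) = min(5, 6), which is an upper bound, so this matching is maximum.

Maximum matching: {(1,11), (2,7), (3,9), (4,10), (5,8)}
Size: 5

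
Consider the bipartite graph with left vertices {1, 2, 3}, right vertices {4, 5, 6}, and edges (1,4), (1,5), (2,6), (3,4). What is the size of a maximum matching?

Step 1: List the neighbors of each left vertex:
  1: 4, 5
  2: 6
  3: 4

Step 2: Greedily match left vertices, then look for augmenting paths:
  Match 1 -- 5
  Match 2 -- 6
  Match 3 -- 4
  No augmenting path remains.

Step 3: Verify this is maximum:
  Matching size 3 = min(|L|, |R|) = min(3, 3), which is an upper bound, so this matching is maximum.

Maximum matching: {(1,5), (2,6), (3,4)}
Size: 3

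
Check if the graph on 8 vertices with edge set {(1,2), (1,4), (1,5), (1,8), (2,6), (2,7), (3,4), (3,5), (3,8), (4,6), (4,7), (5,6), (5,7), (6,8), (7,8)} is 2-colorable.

Step 1: Attempt 2-coloring using BFS:
  Start at vertex 1, assign color 0
  Color vertex 2 with color 1 (neighbor of 1)
  Color vertex 4 with color 1 (neighbor of 1)
  Color vertex 5 with color 1 (neighbor of 1)
  Color vertex 8 with color 1 (neighbor of 1)
  Color vertex 6 with color 0 (neighbor of 2)
  Color vertex 7 with color 0 (neighbor of 2)
  Color vertex 3 with color 0 (neighbor of 4)

Step 2: 2-coloring succeeded. No conflicts found.
  Set A (color 0): {1, 3, 6, 7}
  Set B (color 1): {2, 4, 5, 8}

The graph is bipartite with partition {1, 3, 6, 7}, {2, 4, 5, 8}.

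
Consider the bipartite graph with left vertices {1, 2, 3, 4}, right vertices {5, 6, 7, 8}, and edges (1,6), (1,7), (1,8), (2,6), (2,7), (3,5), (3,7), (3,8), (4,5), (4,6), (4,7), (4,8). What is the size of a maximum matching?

Step 1: List the neighbors of each left vertex:
  1: 6, 7, 8
  2: 6, 7
  3: 5, 7, 8
  4: 5, 6, 7, 8

Step 2: Greedily match left vertices, then look for augmenting paths:
  Match 1 -- 6
  Match 2 -- 7
  Match 3 -- 5
  Match 4 -- 8
  No augmenting path remains.

Step 3: Verify this is maximum:
  Matching size 4 = min(|L|, |R|) = min(4, 4), which is an upper bound, so this matching is maximum.

Maximum matching: {(1,6), (2,7), (3,5), (4,8)}
Size: 4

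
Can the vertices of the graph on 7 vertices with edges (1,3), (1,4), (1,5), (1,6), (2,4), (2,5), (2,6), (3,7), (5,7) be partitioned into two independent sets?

Step 1: Attempt 2-coloring using BFS:
  Start at vertex 1, assign color 0
  Color vertex 3 with color 1 (neighbor of 1)
  Color vertex 4 with color 1 (neighbor of 1)
  Color vertex 5 with color 1 (neighbor of 1)
  Color vertex 6 with color 1 (neighbor of 1)
  Color vertex 7 with color 0 (neighbor of 3)
  Color vertex 2 with color 0 (neighbor of 4)

Step 2: 2-coloring succeeded. No conflicts found.
  Set A (color 0): {1, 2, 7}
  Set B (color 1): {3, 4, 5, 6}

The graph is bipartite with partition {1, 2, 7}, {3, 4, 5, 6}.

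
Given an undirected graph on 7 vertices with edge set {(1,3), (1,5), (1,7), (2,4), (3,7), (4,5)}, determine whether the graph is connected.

Step 1: Build adjacency list from edges:
  1: 3, 5, 7
  2: 4
  3: 1, 7
  4: 2, 5
  5: 1, 4
  6: (none)
  7: 1, 3

Step 2: Run BFS/DFS from vertex 1:
  Visited: {1, 3, 5, 7, 4, 2}
  Reached 6 of 7 vertices

Step 3: Only 6 of 7 vertices reached. Graph is disconnected.
Connected components: {1, 2, 3, 4, 5, 7}, {6}
Answer: No, the graph is not connected (2 components).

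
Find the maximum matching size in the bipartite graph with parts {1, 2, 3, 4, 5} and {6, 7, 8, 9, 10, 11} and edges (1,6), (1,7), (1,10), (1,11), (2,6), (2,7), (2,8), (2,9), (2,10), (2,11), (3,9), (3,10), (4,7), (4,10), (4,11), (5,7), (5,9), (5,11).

Step 1: List the neighbors of each left vertex:
  1: 6, 7, 10, 11
  2: 6, 7, 8, 9, 10, 11
  3: 9, 10
  4: 7, 10, 11
  5: 7, 9, 11

Step 2: Greedily match left vertices, then look for augmenting paths:
  Match 1 -- 6
  Match 2 -- 7
  Match 3 -- 9
  Match 4 -- 10
  Match 5 -- 11
  No augmenting path remains.

Step 3: Verify this is maximum:
  Matching size 5 = min(|L|, |R|) = min(5, 6), which is an upper bound, so this matching is maximum.

Maximum matching: {(1,6), (2,7), (3,9), (4,10), (5,11)}
Size: 5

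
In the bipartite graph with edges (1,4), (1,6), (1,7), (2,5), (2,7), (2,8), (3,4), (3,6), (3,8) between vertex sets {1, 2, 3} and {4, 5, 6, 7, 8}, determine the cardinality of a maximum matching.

Step 1: List the neighbors of each left vertex:
  1: 4, 6, 7
  2: 5, 7, 8
  3: 4, 6, 8

Step 2: Greedily match left vertices, then look for augmenting paths:
  Match 1 -- 4
  Match 2 -- 5
  Match 3 -- 6
  No augmenting path remains.

Step 3: Verify this is maximum:
  Matching size 3 = min(|L|, |R|) = min(3, 5), which is an upper bound, so this matching is maximum.

Maximum matching: {(1,4), (2,5), (3,6)}
Size: 3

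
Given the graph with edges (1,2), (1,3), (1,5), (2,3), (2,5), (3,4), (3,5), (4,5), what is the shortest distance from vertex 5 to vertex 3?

Step 1: Build adjacency list:
  1: 2, 3, 5
  2: 1, 3, 5
  3: 1, 2, 4, 5
  4: 3, 5
  5: 1, 2, 3, 4

Step 2: BFS from vertex 5 to find shortest path to 3:
  vertex 1 reached at distance 1
  vertex 2 reached at distance 1
  vertex 3 reached at distance 1

Step 3: Shortest path: 5 -> 3
Path length: 1 edge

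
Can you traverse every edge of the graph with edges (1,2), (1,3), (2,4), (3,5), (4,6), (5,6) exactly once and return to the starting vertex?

Step 1: Find the degree of each vertex:
  deg(1) = 2
  deg(2) = 2
  deg(3) = 2
  deg(4) = 2
  deg(5) = 2
  deg(6) = 2

Step 2: Count vertices with odd degree:
  All vertices have even degree (0 odd-degree vertices)

Step 3: Apply Euler's theorem:
  - Eulerian circuit exists iff graph is connected and all vertices have even degree
  - Eulerian path exists iff graph is connected and has 0 or 2 odd-degree vertices

Graph is connected with 0 odd-degree vertices.
Both Eulerian circuit and Eulerian path exist.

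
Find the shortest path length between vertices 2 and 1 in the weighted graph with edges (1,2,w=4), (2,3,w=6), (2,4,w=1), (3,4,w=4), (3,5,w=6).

Step 1: Build adjacency list with weights:
  1: 2(w=4)
  2: 1(w=4), 3(w=6), 4(w=1)
  3: 2(w=6), 4(w=4), 5(w=6)
  4: 2(w=1), 3(w=4)
  5: 3(w=6)

Step 2: Apply Dijkstra's algorithm from vertex 2:
  Visit vertex 2 (distance=0)
    Update dist[1] = 4
    Update dist[3] = 6
    Update dist[4] = 1
  Visit vertex 4 (distance=1)
    Update dist[3] = 5
  Visit vertex 1 (distance=4)

Step 3: Shortest path: 2 -> 1
Total weight: 4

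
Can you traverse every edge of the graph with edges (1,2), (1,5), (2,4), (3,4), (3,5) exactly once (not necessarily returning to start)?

Step 1: Find the degree of each vertex:
  deg(1) = 2
  deg(2) = 2
  deg(3) = 2
  deg(4) = 2
  deg(5) = 2

Step 2: Count vertices with odd degree:
  All vertices have even degree (0 odd-degree vertices)

Step 3: Apply Euler's theorem:
  - Eulerian circuit exists iff graph is connected and all vertices have even degree
  - Eulerian path exists iff graph is connected and has 0 or 2 odd-degree vertices

Graph is connected with 0 odd-degree vertices.
Both Eulerian circuit and Eulerian path exist.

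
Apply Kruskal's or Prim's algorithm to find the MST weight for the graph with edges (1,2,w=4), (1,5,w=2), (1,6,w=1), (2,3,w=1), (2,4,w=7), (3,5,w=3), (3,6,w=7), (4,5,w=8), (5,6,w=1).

Apply Kruskal's algorithm (sort edges by weight, add if no cycle):

Sorted edges by weight:
  (1,6) w=1
  (2,3) w=1
  (5,6) w=1
  (1,5) w=2
  (3,5) w=3
  (1,2) w=4
  (2,4) w=7
  (3,6) w=7
  (4,5) w=8

Add edge (1,6) w=1 -- no cycle. Running total: 1
Add edge (2,3) w=1 -- no cycle. Running total: 2
Add edge (5,6) w=1 -- no cycle. Running total: 3
Skip edge (1,5) w=2 -- would create cycle
Add edge (3,5) w=3 -- no cycle. Running total: 6
Skip edge (1,2) w=4 -- would create cycle
Add edge (2,4) w=7 -- no cycle. Running total: 13

MST edges: (1,6,w=1), (2,3,w=1), (5,6,w=1), (3,5,w=3), (2,4,w=7)
Total MST weight: 1 + 1 + 1 + 3 + 7 = 13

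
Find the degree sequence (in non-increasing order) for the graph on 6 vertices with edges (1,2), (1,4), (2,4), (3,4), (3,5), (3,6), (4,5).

Step 1: Count edges incident to each vertex:
  deg(1) = 2 (neighbors: 2, 4)
  deg(2) = 2 (neighbors: 1, 4)
  deg(3) = 3 (neighbors: 4, 5, 6)
  deg(4) = 4 (neighbors: 1, 2, 3, 5)
  deg(5) = 2 (neighbors: 3, 4)
  deg(6) = 1 (neighbors: 3)

Step 2: Sort degrees in non-increasing order:
  Degrees: [2, 2, 3, 4, 2, 1] -> sorted: [4, 3, 2, 2, 2, 1]

Degree sequence: [4, 3, 2, 2, 2, 1]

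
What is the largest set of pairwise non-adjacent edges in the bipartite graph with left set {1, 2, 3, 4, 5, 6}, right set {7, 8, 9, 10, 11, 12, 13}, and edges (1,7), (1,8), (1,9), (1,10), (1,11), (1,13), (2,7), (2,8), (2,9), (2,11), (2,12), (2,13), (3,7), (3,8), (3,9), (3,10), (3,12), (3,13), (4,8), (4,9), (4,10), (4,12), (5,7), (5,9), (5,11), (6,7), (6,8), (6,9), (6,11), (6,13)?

Step 1: List the neighbors of each left vertex:
  1: 7, 8, 9, 10, 11, 13
  2: 7, 8, 9, 11, 12, 13
  3: 7, 8, 9, 10, 12, 13
  4: 8, 9, 10, 12
  5: 7, 9, 11
  6: 7, 8, 9, 11, 13

Step 2: Greedily match left vertices, then look for augmenting paths:
  Match 1 -- 7
  Match 2 -- 8
  Match 3 -- 9
  Match 4 -- 10
  Match 5 -- 11
  Match 6 -- 13
  No augmenting path remains.

Step 3: Verify this is maximum:
  Matching size 6 = min(|L|, |R|) = min(6, 7), which is an upper bound, so this matching is maximum.

Maximum matching: {(1,7), (2,8), (3,9), (4,10), (5,11), (6,13)}
Size: 6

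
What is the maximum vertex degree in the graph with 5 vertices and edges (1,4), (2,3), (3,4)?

Step 1: Count edges incident to each vertex:
  deg(1) = 1 (neighbors: 4)
  deg(2) = 1 (neighbors: 3)
  deg(3) = 2 (neighbors: 2, 4)
  deg(4) = 2 (neighbors: 1, 3)
  deg(5) = 0 (neighbors: none)

Step 2: Find maximum:
  max(1, 1, 2, 2, 0) = 2 (vertex 3)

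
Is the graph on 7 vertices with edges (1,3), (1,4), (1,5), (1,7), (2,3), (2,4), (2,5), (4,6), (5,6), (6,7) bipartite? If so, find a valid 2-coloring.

Step 1: Attempt 2-coloring using BFS:
  Start at vertex 1, assign color 0
  Color vertex 3 with color 1 (neighbor of 1)
  Color vertex 4 with color 1 (neighbor of 1)
  Color vertex 5 with color 1 (neighbor of 1)
  Color vertex 7 with color 1 (neighbor of 1)
  Color vertex 2 with color 0 (neighbor of 3)
  Color vertex 6 with color 0 (neighbor of 4)

Step 2: 2-coloring succeeded. No conflicts found.
  Set A (color 0): {1, 2, 6}
  Set B (color 1): {3, 4, 5, 7}

The graph is bipartite with partition {1, 2, 6}, {3, 4, 5, 7}.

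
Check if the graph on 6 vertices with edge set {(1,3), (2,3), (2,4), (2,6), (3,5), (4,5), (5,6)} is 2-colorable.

Step 1: Attempt 2-coloring using BFS:
  Start at vertex 1, assign color 0
  Color vertex 3 with color 1 (neighbor of 1)
  Color vertex 2 with color 0 (neighbor of 3)
  Color vertex 5 with color 0 (neighbor of 3)
  Color vertex 4 with color 1 (neighbor of 2)
  Color vertex 6 with color 1 (neighbor of 2)

Step 2: 2-coloring succeeded. No conflicts found.
  Set A (color 0): {1, 2, 5}
  Set B (color 1): {3, 4, 6}

The graph is bipartite with partition {1, 2, 5}, {3, 4, 6}.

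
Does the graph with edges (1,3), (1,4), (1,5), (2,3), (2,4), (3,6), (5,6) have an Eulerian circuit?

Step 1: Find the degree of each vertex:
  deg(1) = 3
  deg(2) = 2
  deg(3) = 3
  deg(4) = 2
  deg(5) = 2
  deg(6) = 2

Step 2: Count vertices with odd degree:
  Odd-degree vertices: 1, 3 (2 total)

Step 3: Apply Euler's theorem:
  - Eulerian circuit exists iff graph is connected and all vertices have even degree
  - Eulerian path exists iff graph is connected and has 0 or 2 odd-degree vertices

Graph is connected with exactly 2 odd-degree vertices (1, 3).
Eulerian path exists (starting and ending at the odd-degree vertices), but no Eulerian circuit.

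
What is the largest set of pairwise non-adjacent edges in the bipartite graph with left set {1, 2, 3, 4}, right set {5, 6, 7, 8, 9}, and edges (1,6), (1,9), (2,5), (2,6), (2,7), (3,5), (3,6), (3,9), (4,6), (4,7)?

Step 1: List the neighbors of each left vertex:
  1: 6, 9
  2: 5, 6, 7
  3: 5, 6, 9
  4: 6, 7

Step 2: Greedily match left vertices, then look for augmenting paths:
  Match 1 -- 6
  Match 2 -- 5
  Match 3 -- 9
  Match 4 -- 7
  No augmenting path remains.

Step 3: Verify this is maximum:
  Matching size 4 = min(|L|, |R|) = min(4, 5), which is an upper bound, so this matching is maximum.

Maximum matching: {(1,6), (2,5), (3,9), (4,7)}
Size: 4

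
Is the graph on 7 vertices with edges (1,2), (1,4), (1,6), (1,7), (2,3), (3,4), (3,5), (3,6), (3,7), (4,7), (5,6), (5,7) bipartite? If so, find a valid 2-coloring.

Step 1: Attempt 2-coloring using BFS:
  Start at vertex 1, assign color 0
  Color vertex 2 with color 1 (neighbor of 1)
  Color vertex 4 with color 1 (neighbor of 1)
  Color vertex 6 with color 1 (neighbor of 1)
  Color vertex 7 with color 1 (neighbor of 1)
  Color vertex 3 with color 0 (neighbor of 2)

Step 2: Conflict found! Vertices 4 and 7 are adjacent but have the same color.
This means the graph contains an odd cycle.

The graph is NOT bipartite.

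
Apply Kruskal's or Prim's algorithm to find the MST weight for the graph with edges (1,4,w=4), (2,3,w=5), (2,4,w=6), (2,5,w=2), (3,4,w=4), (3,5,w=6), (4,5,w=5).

Apply Kruskal's algorithm (sort edges by weight, add if no cycle):

Sorted edges by weight:
  (2,5) w=2
  (1,4) w=4
  (3,4) w=4
  (2,3) w=5
  (4,5) w=5
  (2,4) w=6
  (3,5) w=6

Add edge (2,5) w=2 -- no cycle. Running total: 2
Add edge (1,4) w=4 -- no cycle. Running total: 6
Add edge (3,4) w=4 -- no cycle. Running total: 10
Add edge (2,3) w=5 -- no cycle. Running total: 15

MST edges: (2,5,w=2), (1,4,w=4), (3,4,w=4), (2,3,w=5)
Total MST weight: 2 + 4 + 4 + 5 = 15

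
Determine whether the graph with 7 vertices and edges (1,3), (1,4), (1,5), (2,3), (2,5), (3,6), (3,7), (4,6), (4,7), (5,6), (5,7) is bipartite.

Step 1: Attempt 2-coloring using BFS:
  Start at vertex 1, assign color 0
  Color vertex 3 with color 1 (neighbor of 1)
  Color vertex 4 with color 1 (neighbor of 1)
  Color vertex 5 with color 1 (neighbor of 1)
  Color vertex 2 with color 0 (neighbor of 3)
  Color vertex 6 with color 0 (neighbor of 3)
  Color vertex 7 with color 0 (neighbor of 3)

Step 2: 2-coloring succeeded. No conflicts found.
  Set A (color 0): {1, 2, 6, 7}
  Set B (color 1): {3, 4, 5}

The graph is bipartite with partition {1, 2, 6, 7}, {3, 4, 5}.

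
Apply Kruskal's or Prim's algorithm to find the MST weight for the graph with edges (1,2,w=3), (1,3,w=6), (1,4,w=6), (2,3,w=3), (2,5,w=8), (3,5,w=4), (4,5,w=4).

Apply Kruskal's algorithm (sort edges by weight, add if no cycle):

Sorted edges by weight:
  (1,2) w=3
  (2,3) w=3
  (3,5) w=4
  (4,5) w=4
  (1,4) w=6
  (1,3) w=6
  (2,5) w=8

Add edge (1,2) w=3 -- no cycle. Running total: 3
Add edge (2,3) w=3 -- no cycle. Running total: 6
Add edge (3,5) w=4 -- no cycle. Running total: 10
Add edge (4,5) w=4 -- no cycle. Running total: 14

MST edges: (1,2,w=3), (2,3,w=3), (3,5,w=4), (4,5,w=4)
Total MST weight: 3 + 3 + 4 + 4 = 14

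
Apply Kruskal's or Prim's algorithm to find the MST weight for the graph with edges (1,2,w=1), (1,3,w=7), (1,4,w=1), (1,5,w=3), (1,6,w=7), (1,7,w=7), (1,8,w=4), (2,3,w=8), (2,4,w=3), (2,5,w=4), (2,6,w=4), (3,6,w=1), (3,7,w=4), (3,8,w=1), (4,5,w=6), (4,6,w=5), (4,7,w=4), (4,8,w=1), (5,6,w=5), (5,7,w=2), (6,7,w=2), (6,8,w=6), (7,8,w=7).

Apply Kruskal's algorithm (sort edges by weight, add if no cycle):

Sorted edges by weight:
  (1,2) w=1
  (1,4) w=1
  (3,6) w=1
  (3,8) w=1
  (4,8) w=1
  (5,7) w=2
  (6,7) w=2
  (1,5) w=3
  (2,4) w=3
  (1,8) w=4
  (2,5) w=4
  (2,6) w=4
  (3,7) w=4
  (4,7) w=4
  (4,6) w=5
  (5,6) w=5
  (4,5) w=6
  (6,8) w=6
  (1,7) w=7
  (1,3) w=7
  (1,6) w=7
  (7,8) w=7
  (2,3) w=8

Add edge (1,2) w=1 -- no cycle. Running total: 1
Add edge (1,4) w=1 -- no cycle. Running total: 2
Add edge (3,6) w=1 -- no cycle. Running total: 3
Add edge (3,8) w=1 -- no cycle. Running total: 4
Add edge (4,8) w=1 -- no cycle. Running total: 5
Add edge (5,7) w=2 -- no cycle. Running total: 7
Add edge (6,7) w=2 -- no cycle. Running total: 9

MST edges: (1,2,w=1), (1,4,w=1), (3,6,w=1), (3,8,w=1), (4,8,w=1), (5,7,w=2), (6,7,w=2)
Total MST weight: 1 + 1 + 1 + 1 + 1 + 2 + 2 = 9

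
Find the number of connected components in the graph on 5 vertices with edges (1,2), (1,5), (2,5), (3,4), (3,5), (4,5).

Step 1: Build adjacency list from edges:
  1: 2, 5
  2: 1, 5
  3: 4, 5
  4: 3, 5
  5: 1, 2, 3, 4

Step 2: Run BFS/DFS from vertex 1:
  Visited: {1, 2, 5, 3, 4}
  Reached 5 of 5 vertices

Step 3: All 5 vertices reached from vertex 1, so the graph is connected.
Number of connected components: 1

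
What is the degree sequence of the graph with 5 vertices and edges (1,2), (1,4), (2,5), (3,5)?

Step 1: Count edges incident to each vertex:
  deg(1) = 2 (neighbors: 2, 4)
  deg(2) = 2 (neighbors: 1, 5)
  deg(3) = 1 (neighbors: 5)
  deg(4) = 1 (neighbors: 1)
  deg(5) = 2 (neighbors: 2, 3)

Step 2: Sort degrees in non-increasing order:
  Degrees: [2, 2, 1, 1, 2] -> sorted: [2, 2, 2, 1, 1]

Degree sequence: [2, 2, 2, 1, 1]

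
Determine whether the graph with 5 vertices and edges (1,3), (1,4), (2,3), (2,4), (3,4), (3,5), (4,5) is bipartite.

Step 1: Attempt 2-coloring using BFS:
  Start at vertex 1, assign color 0
  Color vertex 3 with color 1 (neighbor of 1)
  Color vertex 4 with color 1 (neighbor of 1)
  Color vertex 2 with color 0 (neighbor of 3)

Step 2: Conflict found! Vertices 3 and 4 are adjacent but have the same color.
This means the graph contains an odd cycle.

The graph is NOT bipartite.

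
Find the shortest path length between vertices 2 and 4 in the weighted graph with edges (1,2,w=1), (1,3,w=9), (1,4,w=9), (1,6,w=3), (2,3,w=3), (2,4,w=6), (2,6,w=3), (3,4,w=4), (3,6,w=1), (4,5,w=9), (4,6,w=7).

Step 1: Build adjacency list with weights:
  1: 2(w=1), 3(w=9), 4(w=9), 6(w=3)
  2: 1(w=1), 3(w=3), 4(w=6), 6(w=3)
  3: 1(w=9), 2(w=3), 4(w=4), 6(w=1)
  4: 1(w=9), 2(w=6), 3(w=4), 5(w=9), 6(w=7)
  5: 4(w=9)
  6: 1(w=3), 2(w=3), 3(w=1), 4(w=7)

Step 2: Apply Dijkstra's algorithm from vertex 2:
  Visit vertex 2 (distance=0)
    Update dist[1] = 1
    Update dist[3] = 3
    Update dist[4] = 6
    Update dist[6] = 3
  Visit vertex 1 (distance=1)
  Visit vertex 3 (distance=3)
  Visit vertex 6 (distance=3)
  Visit vertex 4 (distance=6)
    Update dist[5] = 15

Step 3: Shortest path: 2 -> 4
Total weight: 6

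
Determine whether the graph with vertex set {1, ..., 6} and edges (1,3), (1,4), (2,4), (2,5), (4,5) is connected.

Step 1: Build adjacency list from edges:
  1: 3, 4
  2: 4, 5
  3: 1
  4: 1, 2, 5
  5: 2, 4
  6: (none)

Step 2: Run BFS/DFS from vertex 1:
  Visited: {1, 3, 4, 2, 5}
  Reached 5 of 6 vertices

Step 3: Only 5 of 6 vertices reached. Graph is disconnected.
Connected components: {1, 2, 3, 4, 5}, {6}
Answer: No, the graph is not connected (2 components).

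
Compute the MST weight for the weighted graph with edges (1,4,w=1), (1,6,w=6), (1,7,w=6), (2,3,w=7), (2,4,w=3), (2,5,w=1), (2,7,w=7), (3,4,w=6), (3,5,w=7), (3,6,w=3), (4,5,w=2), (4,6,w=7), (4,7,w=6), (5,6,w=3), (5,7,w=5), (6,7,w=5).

Apply Kruskal's algorithm (sort edges by weight, add if no cycle):

Sorted edges by weight:
  (1,4) w=1
  (2,5) w=1
  (4,5) w=2
  (2,4) w=3
  (3,6) w=3
  (5,6) w=3
  (5,7) w=5
  (6,7) w=5
  (1,6) w=6
  (1,7) w=6
  (3,4) w=6
  (4,7) w=6
  (2,3) w=7
  (2,7) w=7
  (3,5) w=7
  (4,6) w=7

Add edge (1,4) w=1 -- no cycle. Running total: 1
Add edge (2,5) w=1 -- no cycle. Running total: 2
Add edge (4,5) w=2 -- no cycle. Running total: 4
Skip edge (2,4) w=3 -- would create cycle
Add edge (3,6) w=3 -- no cycle. Running total: 7
Add edge (5,6) w=3 -- no cycle. Running total: 10
Add edge (5,7) w=5 -- no cycle. Running total: 15

MST edges: (1,4,w=1), (2,5,w=1), (4,5,w=2), (3,6,w=3), (5,6,w=3), (5,7,w=5)
Total MST weight: 1 + 1 + 2 + 3 + 3 + 5 = 15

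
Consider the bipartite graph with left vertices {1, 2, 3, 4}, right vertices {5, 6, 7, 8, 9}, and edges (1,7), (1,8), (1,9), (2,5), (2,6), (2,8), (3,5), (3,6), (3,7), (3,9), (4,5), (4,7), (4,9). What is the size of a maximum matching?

Step 1: List the neighbors of each left vertex:
  1: 7, 8, 9
  2: 5, 6, 8
  3: 5, 6, 7, 9
  4: 5, 7, 9

Step 2: Greedily match left vertices, then look for augmenting paths:
  Match 1 -- 7
  Match 2 -- 5
  Match 3 -- 6
  Match 4 -- 9
  No augmenting path remains.

Step 3: Verify this is maximum:
  Matching size 4 = min(|L|, |R|) = min(4, 5), which is an upper bound, so this matching is maximum.

Maximum matching: {(1,7), (2,5), (3,6), (4,9)}
Size: 4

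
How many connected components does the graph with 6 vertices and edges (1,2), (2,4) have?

Step 1: Build adjacency list from edges:
  1: 2
  2: 1, 4
  3: (none)
  4: 2
  5: (none)
  6: (none)

Step 2: Run BFS/DFS from vertex 1:
  Visited: {1, 2, 4}
  Reached 3 of 6 vertices

Step 3: Only 3 of 6 vertices reached. Graph is disconnected.
Connected components: {1, 2, 4}, {3}, {5}, {6}
Number of connected components: 4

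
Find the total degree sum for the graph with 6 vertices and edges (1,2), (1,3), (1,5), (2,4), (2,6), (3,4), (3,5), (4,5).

Step 1: Count edges incident to each vertex:
  deg(1) = 3 (neighbors: 2, 3, 5)
  deg(2) = 3 (neighbors: 1, 4, 6)
  deg(3) = 3 (neighbors: 1, 4, 5)
  deg(4) = 3 (neighbors: 2, 3, 5)
  deg(5) = 3 (neighbors: 1, 3, 4)
  deg(6) = 1 (neighbors: 2)

Step 2: Sum all degrees:
  3 + 3 + 3 + 3 + 3 + 1 = 16

Verification: sum of degrees = 2 * |E| = 2 * 8 = 16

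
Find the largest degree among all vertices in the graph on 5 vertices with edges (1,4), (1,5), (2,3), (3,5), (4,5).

Step 1: Count edges incident to each vertex:
  deg(1) = 2 (neighbors: 4, 5)
  deg(2) = 1 (neighbors: 3)
  deg(3) = 2 (neighbors: 2, 5)
  deg(4) = 2 (neighbors: 1, 5)
  deg(5) = 3 (neighbors: 1, 3, 4)

Step 2: Find maximum:
  max(2, 1, 2, 2, 3) = 3 (vertex 5)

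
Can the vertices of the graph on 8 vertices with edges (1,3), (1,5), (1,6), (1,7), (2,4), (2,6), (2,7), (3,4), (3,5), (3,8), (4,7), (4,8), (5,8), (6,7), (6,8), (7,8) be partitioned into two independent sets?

Step 1: Attempt 2-coloring using BFS:
  Start at vertex 1, assign color 0
  Color vertex 3 with color 1 (neighbor of 1)
  Color vertex 5 with color 1 (neighbor of 1)
  Color vertex 6 with color 1 (neighbor of 1)
  Color vertex 7 with color 1 (neighbor of 1)
  Color vertex 4 with color 0 (neighbor of 3)

Step 2: Conflict found! Vertices 3 and 5 are adjacent but have the same color.
This means the graph contains an odd cycle.

The graph is NOT bipartite.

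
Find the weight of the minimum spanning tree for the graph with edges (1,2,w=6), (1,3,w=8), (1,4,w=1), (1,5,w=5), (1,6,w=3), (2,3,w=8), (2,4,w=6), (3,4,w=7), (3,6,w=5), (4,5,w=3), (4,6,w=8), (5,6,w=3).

Apply Kruskal's algorithm (sort edges by weight, add if no cycle):

Sorted edges by weight:
  (1,4) w=1
  (1,6) w=3
  (4,5) w=3
  (5,6) w=3
  (1,5) w=5
  (3,6) w=5
  (1,2) w=6
  (2,4) w=6
  (3,4) w=7
  (1,3) w=8
  (2,3) w=8
  (4,6) w=8

Add edge (1,4) w=1 -- no cycle. Running total: 1
Add edge (1,6) w=3 -- no cycle. Running total: 4
Add edge (4,5) w=3 -- no cycle. Running total: 7
Skip edge (5,6) w=3 -- would create cycle
Skip edge (1,5) w=5 -- would create cycle
Add edge (3,6) w=5 -- no cycle. Running total: 12
Add edge (1,2) w=6 -- no cycle. Running total: 18

MST edges: (1,4,w=1), (1,6,w=3), (4,5,w=3), (3,6,w=5), (1,2,w=6)
Total MST weight: 1 + 3 + 3 + 5 + 6 = 18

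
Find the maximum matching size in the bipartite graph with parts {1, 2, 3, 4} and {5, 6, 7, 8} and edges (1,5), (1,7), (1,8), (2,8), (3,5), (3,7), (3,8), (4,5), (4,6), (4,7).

Step 1: List the neighbors of each left vertex:
  1: 5, 7, 8
  2: 8
  3: 5, 7, 8
  4: 5, 6, 7

Step 2: Greedily match left vertices, then look for augmenting paths:
  Match 1 -- 5
  Match 2 -- 8
  Match 3 -- 7
  Match 4 -- 6
  No augmenting path remains.

Step 3: Verify this is maximum:
  Matching size 4 = min(|L|, |R|) = min(4, 4), which is an upper bound, so this matching is maximum.

Maximum matching: {(1,5), (2,8), (3,7), (4,6)}
Size: 4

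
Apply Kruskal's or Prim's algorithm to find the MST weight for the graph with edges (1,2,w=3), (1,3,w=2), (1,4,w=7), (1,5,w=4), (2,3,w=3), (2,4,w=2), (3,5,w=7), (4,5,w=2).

Apply Kruskal's algorithm (sort edges by weight, add if no cycle):

Sorted edges by weight:
  (1,3) w=2
  (2,4) w=2
  (4,5) w=2
  (1,2) w=3
  (2,3) w=3
  (1,5) w=4
  (1,4) w=7
  (3,5) w=7

Add edge (1,3) w=2 -- no cycle. Running total: 2
Add edge (2,4) w=2 -- no cycle. Running total: 4
Add edge (4,5) w=2 -- no cycle. Running total: 6
Add edge (1,2) w=3 -- no cycle. Running total: 9

MST edges: (1,3,w=2), (2,4,w=2), (4,5,w=2), (1,2,w=3)
Total MST weight: 2 + 2 + 2 + 3 = 9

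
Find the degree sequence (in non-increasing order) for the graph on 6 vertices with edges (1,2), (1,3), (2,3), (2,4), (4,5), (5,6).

Step 1: Count edges incident to each vertex:
  deg(1) = 2 (neighbors: 2, 3)
  deg(2) = 3 (neighbors: 1, 3, 4)
  deg(3) = 2 (neighbors: 1, 2)
  deg(4) = 2 (neighbors: 2, 5)
  deg(5) = 2 (neighbors: 4, 6)
  deg(6) = 1 (neighbors: 5)

Step 2: Sort degrees in non-increasing order:
  Degrees: [2, 3, 2, 2, 2, 1] -> sorted: [3, 2, 2, 2, 2, 1]

Degree sequence: [3, 2, 2, 2, 2, 1]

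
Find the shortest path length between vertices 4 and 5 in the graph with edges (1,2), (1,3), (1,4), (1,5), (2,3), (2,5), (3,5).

Step 1: Build adjacency list:
  1: 2, 3, 4, 5
  2: 1, 3, 5
  3: 1, 2, 5
  4: 1
  5: 1, 2, 3

Step 2: BFS from vertex 4 to find shortest path to 5:
  vertex 1 reached at distance 1
  vertex 2 reached at distance 2
  vertex 3 reached at distance 2
  vertex 5 reached at distance 2

Step 3: Shortest path: 4 -> 1 -> 5
Path length: 2 edges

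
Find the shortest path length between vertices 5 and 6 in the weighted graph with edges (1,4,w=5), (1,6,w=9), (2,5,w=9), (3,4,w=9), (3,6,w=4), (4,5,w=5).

Step 1: Build adjacency list with weights:
  1: 4(w=5), 6(w=9)
  2: 5(w=9)
  3: 4(w=9), 6(w=4)
  4: 1(w=5), 3(w=9), 5(w=5)
  5: 2(w=9), 4(w=5)
  6: 1(w=9), 3(w=4)

Step 2: Apply Dijkstra's algorithm from vertex 5:
  Visit vertex 5 (distance=0)
    Update dist[2] = 9
    Update dist[4] = 5
  Visit vertex 4 (distance=5)
    Update dist[1] = 10
    Update dist[3] = 14
  Visit vertex 2 (distance=9)
  Visit vertex 1 (distance=10)
    Update dist[6] = 19
  Visit vertex 3 (distance=14)
    Update dist[6] = 18
  Visit vertex 6 (distance=18)

Step 3: Shortest path: 5 -> 4 -> 3 -> 6
Total weight: 5 + 9 + 4 = 18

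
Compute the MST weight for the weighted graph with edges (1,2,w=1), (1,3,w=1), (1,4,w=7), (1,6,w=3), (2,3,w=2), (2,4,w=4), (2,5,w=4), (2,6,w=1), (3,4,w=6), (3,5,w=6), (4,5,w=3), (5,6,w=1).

Apply Kruskal's algorithm (sort edges by weight, add if no cycle):

Sorted edges by weight:
  (1,2) w=1
  (1,3) w=1
  (2,6) w=1
  (5,6) w=1
  (2,3) w=2
  (1,6) w=3
  (4,5) w=3
  (2,4) w=4
  (2,5) w=4
  (3,5) w=6
  (3,4) w=6
  (1,4) w=7

Add edge (1,2) w=1 -- no cycle. Running total: 1
Add edge (1,3) w=1 -- no cycle. Running total: 2
Add edge (2,6) w=1 -- no cycle. Running total: 3
Add edge (5,6) w=1 -- no cycle. Running total: 4
Skip edge (2,3) w=2 -- would create cycle
Skip edge (1,6) w=3 -- would create cycle
Add edge (4,5) w=3 -- no cycle. Running total: 7

MST edges: (1,2,w=1), (1,3,w=1), (2,6,w=1), (5,6,w=1), (4,5,w=3)
Total MST weight: 1 + 1 + 1 + 1 + 3 = 7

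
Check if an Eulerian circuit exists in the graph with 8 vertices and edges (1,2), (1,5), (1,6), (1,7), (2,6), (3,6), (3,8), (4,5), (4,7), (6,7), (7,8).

Step 1: Find the degree of each vertex:
  deg(1) = 4
  deg(2) = 2
  deg(3) = 2
  deg(4) = 2
  deg(5) = 2
  deg(6) = 4
  deg(7) = 4
  deg(8) = 2

Step 2: Count vertices with odd degree:
  All vertices have even degree (0 odd-degree vertices)

Step 3: Apply Euler's theorem:
  - Eulerian circuit exists iff graph is connected and all vertices have even degree
  - Eulerian path exists iff graph is connected and has 0 or 2 odd-degree vertices

Graph is connected with 0 odd-degree vertices.
Both Eulerian circuit and Eulerian path exist.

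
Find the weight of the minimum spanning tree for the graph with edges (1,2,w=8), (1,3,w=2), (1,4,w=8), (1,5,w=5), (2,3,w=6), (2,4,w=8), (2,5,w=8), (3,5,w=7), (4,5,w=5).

Apply Kruskal's algorithm (sort edges by weight, add if no cycle):

Sorted edges by weight:
  (1,3) w=2
  (1,5) w=5
  (4,5) w=5
  (2,3) w=6
  (3,5) w=7
  (1,4) w=8
  (1,2) w=8
  (2,5) w=8
  (2,4) w=8

Add edge (1,3) w=2 -- no cycle. Running total: 2
Add edge (1,5) w=5 -- no cycle. Running total: 7
Add edge (4,5) w=5 -- no cycle. Running total: 12
Add edge (2,3) w=6 -- no cycle. Running total: 18

MST edges: (1,3,w=2), (1,5,w=5), (4,5,w=5), (2,3,w=6)
Total MST weight: 2 + 5 + 5 + 6 = 18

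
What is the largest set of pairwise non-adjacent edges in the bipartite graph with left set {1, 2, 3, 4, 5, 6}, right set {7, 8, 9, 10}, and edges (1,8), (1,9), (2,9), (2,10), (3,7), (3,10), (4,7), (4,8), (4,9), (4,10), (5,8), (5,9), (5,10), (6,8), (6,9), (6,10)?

Step 1: List the neighbors of each left vertex:
  1: 8, 9
  2: 9, 10
  3: 7, 10
  4: 7, 8, 9, 10
  5: 8, 9, 10
  6: 8, 9, 10

Step 2: Greedily match left vertices, then look for augmenting paths:
  Match 1 -- 8
  Match 2 -- 9
  Match 3 -- 7
  Match 4 -- 10
  No augmenting path remains.

Step 3: Verify this is maximum:
  Matching size 4 = min(|L|, |R|) = min(6, 4), which is an upper bound, so this matching is maximum.

Maximum matching: {(1,8), (2,9), (3,7), (4,10)}
Size: 4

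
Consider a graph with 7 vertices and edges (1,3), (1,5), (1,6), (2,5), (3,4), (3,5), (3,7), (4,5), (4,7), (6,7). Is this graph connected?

Step 1: Build adjacency list from edges:
  1: 3, 5, 6
  2: 5
  3: 1, 4, 5, 7
  4: 3, 5, 7
  5: 1, 2, 3, 4
  6: 1, 7
  7: 3, 4, 6

Step 2: Run BFS/DFS from vertex 1:
  Visited: {1, 3, 5, 6, 4, 7, 2}
  Reached 7 of 7 vertices

Step 3: All 7 vertices reached from vertex 1, so the graph is connected.
Answer: Yes, the graph is connected.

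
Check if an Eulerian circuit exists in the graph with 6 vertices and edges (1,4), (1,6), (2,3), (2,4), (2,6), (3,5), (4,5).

Step 1: Find the degree of each vertex:
  deg(1) = 2
  deg(2) = 3
  deg(3) = 2
  deg(4) = 3
  deg(5) = 2
  deg(6) = 2

Step 2: Count vertices with odd degree:
  Odd-degree vertices: 2, 4 (2 total)

Step 3: Apply Euler's theorem:
  - Eulerian circuit exists iff graph is connected and all vertices have even degree
  - Eulerian path exists iff graph is connected and has 0 or 2 odd-degree vertices

Graph is connected with exactly 2 odd-degree vertices (2, 4).
Eulerian path exists (starting and ending at the odd-degree vertices), but no Eulerian circuit.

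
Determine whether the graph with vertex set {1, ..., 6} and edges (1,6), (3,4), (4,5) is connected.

Step 1: Build adjacency list from edges:
  1: 6
  2: (none)
  3: 4
  4: 3, 5
  5: 4
  6: 1

Step 2: Run BFS/DFS from vertex 1:
  Visited: {1, 6}
  Reached 2 of 6 vertices

Step 3: Only 2 of 6 vertices reached. Graph is disconnected.
Connected components: {1, 6}, {2}, {3, 4, 5}
Answer: No, the graph is not connected (3 components).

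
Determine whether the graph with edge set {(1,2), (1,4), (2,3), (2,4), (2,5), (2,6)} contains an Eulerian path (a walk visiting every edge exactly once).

Step 1: Find the degree of each vertex:
  deg(1) = 2
  deg(2) = 5
  deg(3) = 1
  deg(4) = 2
  deg(5) = 1
  deg(6) = 1

Step 2: Count vertices with odd degree:
  Odd-degree vertices: 2, 3, 5, 6 (4 total)

Step 3: Apply Euler's theorem:
  - Eulerian circuit exists iff graph is connected and all vertices have even degree
  - Eulerian path exists iff graph is connected and has 0 or 2 odd-degree vertices

Graph has 4 odd-degree vertices (need 0 or 2).
Neither Eulerian path nor Eulerian circuit exists.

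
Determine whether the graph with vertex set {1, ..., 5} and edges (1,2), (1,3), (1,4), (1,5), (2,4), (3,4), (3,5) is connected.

Step 1: Build adjacency list from edges:
  1: 2, 3, 4, 5
  2: 1, 4
  3: 1, 4, 5
  4: 1, 2, 3
  5: 1, 3

Step 2: Run BFS/DFS from vertex 1:
  Visited: {1, 2, 3, 4, 5}
  Reached 5 of 5 vertices

Step 3: All 5 vertices reached from vertex 1, so the graph is connected.
Answer: Yes, the graph is connected.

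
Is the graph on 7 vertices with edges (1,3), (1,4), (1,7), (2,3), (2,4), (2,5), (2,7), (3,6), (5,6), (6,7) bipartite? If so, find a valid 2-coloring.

Step 1: Attempt 2-coloring using BFS:
  Start at vertex 1, assign color 0
  Color vertex 3 with color 1 (neighbor of 1)
  Color vertex 4 with color 1 (neighbor of 1)
  Color vertex 7 with color 1 (neighbor of 1)
  Color vertex 2 with color 0 (neighbor of 3)
  Color vertex 6 with color 0 (neighbor of 3)
  Color vertex 5 with color 1 (neighbor of 2)

Step 2: 2-coloring succeeded. No conflicts found.
  Set A (color 0): {1, 2, 6}
  Set B (color 1): {3, 4, 5, 7}

The graph is bipartite with partition {1, 2, 6}, {3, 4, 5, 7}.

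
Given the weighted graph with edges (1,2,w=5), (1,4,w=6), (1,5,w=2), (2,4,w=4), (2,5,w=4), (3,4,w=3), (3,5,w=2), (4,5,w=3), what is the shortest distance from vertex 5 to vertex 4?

Step 1: Build adjacency list with weights:
  1: 2(w=5), 4(w=6), 5(w=2)
  2: 1(w=5), 4(w=4), 5(w=4)
  3: 4(w=3), 5(w=2)
  4: 1(w=6), 2(w=4), 3(w=3), 5(w=3)
  5: 1(w=2), 2(w=4), 3(w=2), 4(w=3)

Step 2: Apply Dijkstra's algorithm from vertex 5:
  Visit vertex 5 (distance=0)
    Update dist[1] = 2
    Update dist[2] = 4
    Update dist[3] = 2
    Update dist[4] = 3
  Visit vertex 1 (distance=2)
  Visit vertex 3 (distance=2)
  Visit vertex 4 (distance=3)

Step 3: Shortest path: 5 -> 4
Total weight: 3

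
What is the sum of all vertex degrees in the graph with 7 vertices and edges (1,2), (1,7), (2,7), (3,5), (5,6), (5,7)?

Step 1: Count edges incident to each vertex:
  deg(1) = 2 (neighbors: 2, 7)
  deg(2) = 2 (neighbors: 1, 7)
  deg(3) = 1 (neighbors: 5)
  deg(4) = 0 (neighbors: none)
  deg(5) = 3 (neighbors: 3, 6, 7)
  deg(6) = 1 (neighbors: 5)
  deg(7) = 3 (neighbors: 1, 2, 5)

Step 2: Sum all degrees:
  2 + 2 + 1 + 0 + 3 + 1 + 3 = 12

Verification: sum of degrees = 2 * |E| = 2 * 6 = 12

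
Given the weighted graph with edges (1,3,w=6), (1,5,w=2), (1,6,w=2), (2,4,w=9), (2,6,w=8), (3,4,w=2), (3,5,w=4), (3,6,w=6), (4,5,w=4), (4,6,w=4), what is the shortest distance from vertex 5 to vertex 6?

Step 1: Build adjacency list with weights:
  1: 3(w=6), 5(w=2), 6(w=2)
  2: 4(w=9), 6(w=8)
  3: 1(w=6), 4(w=2), 5(w=4), 6(w=6)
  4: 2(w=9), 3(w=2), 5(w=4), 6(w=4)
  5: 1(w=2), 3(w=4), 4(w=4)
  6: 1(w=2), 2(w=8), 3(w=6), 4(w=4)

Step 2: Apply Dijkstra's algorithm from vertex 5:
  Visit vertex 5 (distance=0)
    Update dist[1] = 2
    Update dist[3] = 4
    Update dist[4] = 4
  Visit vertex 1 (distance=2)
    Update dist[6] = 4
  Visit vertex 3 (distance=4)
  Visit vertex 4 (distance=4)
    Update dist[2] = 13
  Visit vertex 6 (distance=4)
    Update dist[2] = 12

Step 3: Shortest path: 5 -> 1 -> 6
Total weight: 2 + 2 = 4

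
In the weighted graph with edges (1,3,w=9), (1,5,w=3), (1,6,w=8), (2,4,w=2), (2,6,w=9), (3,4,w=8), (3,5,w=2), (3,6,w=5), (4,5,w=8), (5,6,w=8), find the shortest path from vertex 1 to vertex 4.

Step 1: Build adjacency list with weights:
  1: 3(w=9), 5(w=3), 6(w=8)
  2: 4(w=2), 6(w=9)
  3: 1(w=9), 4(w=8), 5(w=2), 6(w=5)
  4: 2(w=2), 3(w=8), 5(w=8)
  5: 1(w=3), 3(w=2), 4(w=8), 6(w=8)
  6: 1(w=8), 2(w=9), 3(w=5), 5(w=8)

Step 2: Apply Dijkstra's algorithm from vertex 1:
  Visit vertex 1 (distance=0)
    Update dist[3] = 9
    Update dist[5] = 3
    Update dist[6] = 8
  Visit vertex 5 (distance=3)
    Update dist[3] = 5
    Update dist[4] = 11
  Visit vertex 3 (distance=5)
  Visit vertex 6 (distance=8)
    Update dist[2] = 17
  Visit vertex 4 (distance=11)
    Update dist[2] = 13

Step 3: Shortest path: 1 -> 5 -> 4
Total weight: 3 + 8 = 11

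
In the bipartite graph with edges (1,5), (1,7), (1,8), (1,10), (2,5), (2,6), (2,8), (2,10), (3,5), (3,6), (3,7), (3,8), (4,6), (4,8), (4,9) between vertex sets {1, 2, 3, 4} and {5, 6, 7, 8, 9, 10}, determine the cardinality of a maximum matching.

Step 1: List the neighbors of each left vertex:
  1: 5, 7, 8, 10
  2: 5, 6, 8, 10
  3: 5, 6, 7, 8
  4: 6, 8, 9

Step 2: Greedily match left vertices, then look for augmenting paths:
  Match 1 -- 5
  Match 2 -- 6
  Match 3 -- 7
  Match 4 -- 8
  No augmenting path remains.

Step 3: Verify this is maximum:
  Matching size 4 = min(|L|, |R|) = min(4, 6), which is an upper bound, so this matching is maximum.

Maximum matching: {(1,5), (2,6), (3,7), (4,8)}
Size: 4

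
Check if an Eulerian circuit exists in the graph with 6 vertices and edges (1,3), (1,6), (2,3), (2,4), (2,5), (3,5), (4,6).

Step 1: Find the degree of each vertex:
  deg(1) = 2
  deg(2) = 3
  deg(3) = 3
  deg(4) = 2
  deg(5) = 2
  deg(6) = 2

Step 2: Count vertices with odd degree:
  Odd-degree vertices: 2, 3 (2 total)

Step 3: Apply Euler's theorem:
  - Eulerian circuit exists iff graph is connected and all vertices have even degree
  - Eulerian path exists iff graph is connected and has 0 or 2 odd-degree vertices

Graph is connected with exactly 2 odd-degree vertices (2, 3).
Eulerian path exists (starting and ending at the odd-degree vertices), but no Eulerian circuit.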